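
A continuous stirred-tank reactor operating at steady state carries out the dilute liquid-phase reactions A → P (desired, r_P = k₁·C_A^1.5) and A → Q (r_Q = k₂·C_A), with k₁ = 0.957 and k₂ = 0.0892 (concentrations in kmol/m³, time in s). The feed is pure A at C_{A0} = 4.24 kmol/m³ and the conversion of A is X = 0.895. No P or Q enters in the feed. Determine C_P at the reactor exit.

3.33 kmol/m³

Exit C_A = C_{A0}(1−X) = 4.24×0.105 = 0.4452 kmol/m³.
A CSTR operates uniformly at the exit composition, giving r_P = 0.2843 and r_Q = 0.03971 (each k·C_A^n at C_A = 0.4452).
Fraction of consumed A going to P: r_P/(r_P+r_Q) = 0.8774.
C_P = 0.8774·C_{A0}·X = 0.8774×4.24×0.895 = 3.33 kmol/m³.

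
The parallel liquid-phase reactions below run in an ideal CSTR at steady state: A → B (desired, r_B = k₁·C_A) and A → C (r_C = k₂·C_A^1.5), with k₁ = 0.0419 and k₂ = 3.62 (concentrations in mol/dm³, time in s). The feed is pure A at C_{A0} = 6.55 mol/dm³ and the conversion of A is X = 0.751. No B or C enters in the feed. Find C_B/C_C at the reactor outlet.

Exit C_A = C_{A0}(1−X) = 6.55×0.249 = 1.631 mol/dm³.
Rates in a CSTR are evaluated at the outlet concentration: r_B = 0.0419×1.631 = 0.06834, r_C = 3.62×1.631^1.5 = 7.540.
Overall selectivity = C_B/C_C = r_Bτ/(r_Cτ) = r_B/r_C = 0.00906.

0.00906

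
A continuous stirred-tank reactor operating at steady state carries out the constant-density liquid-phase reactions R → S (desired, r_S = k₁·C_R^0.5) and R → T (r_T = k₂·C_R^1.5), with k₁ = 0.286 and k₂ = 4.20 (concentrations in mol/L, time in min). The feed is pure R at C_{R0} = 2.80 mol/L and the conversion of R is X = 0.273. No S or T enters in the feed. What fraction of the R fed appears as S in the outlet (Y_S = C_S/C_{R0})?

Exit C_R = C_{R0}(1−X) = 2.80×0.727 = 2.036 mol/L.
A CSTR operates uniformly at the exit composition, giving r_S = 0.4080 and r_T = 12.20 (each k·C_R^n at C_R = 2.036).
Fraction of consumed R going to S: r_S/(r_S+r_T) = 0.03237.
C_S = 0.03237·C_{R0}·X = 0.03237×2.80×0.273 = 0.0247 mol/L; Y_S = C_S/C_{R0} = 0.00884.

0.00884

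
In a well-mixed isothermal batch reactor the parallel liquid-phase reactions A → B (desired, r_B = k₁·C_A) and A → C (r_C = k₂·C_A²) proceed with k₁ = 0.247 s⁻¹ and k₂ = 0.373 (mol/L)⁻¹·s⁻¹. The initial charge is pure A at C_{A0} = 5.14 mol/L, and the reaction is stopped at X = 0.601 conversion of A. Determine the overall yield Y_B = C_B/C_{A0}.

C_A = C_{A0}(1−X) = 2.051 mol/L.
Along a PFR/batch, dC_B/dC_A = −r_B/(r_B+r_C) = −k₁/(k₁+k₂·C_A).
Integrating from C_{A0} to C_A: C_B = (0.247/0.373)·ln[(0.247+0.373·5.14)/(0.247+0.373·2.05)] = 0.6622·ln(2.164/1.012) = 0.5034 mol/L.
Y_B = C_B/C_{A0} = 0.5034/5.14 = 0.0979.

0.0979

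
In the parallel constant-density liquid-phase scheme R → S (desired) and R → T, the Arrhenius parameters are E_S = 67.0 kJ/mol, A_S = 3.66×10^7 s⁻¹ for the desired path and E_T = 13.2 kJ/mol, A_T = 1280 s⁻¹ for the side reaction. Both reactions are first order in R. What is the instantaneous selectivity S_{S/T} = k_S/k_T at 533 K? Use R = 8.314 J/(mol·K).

Since both paths have the same order in R, the concentration cancels and S_{S/T} = k_S/k_T = (A_S/A_T)·exp[(E_T−E_S)/(RT)].
(E_T−E_S)/(RT) = (13.2−67.0)×10³/(8.314×533) = -53800/4431 = -12.14.
k_S/k_T = (3.66×10^7/1280)·exp(-12.14) = 28594 × 5.338×10^-6 = 0.153.

0.153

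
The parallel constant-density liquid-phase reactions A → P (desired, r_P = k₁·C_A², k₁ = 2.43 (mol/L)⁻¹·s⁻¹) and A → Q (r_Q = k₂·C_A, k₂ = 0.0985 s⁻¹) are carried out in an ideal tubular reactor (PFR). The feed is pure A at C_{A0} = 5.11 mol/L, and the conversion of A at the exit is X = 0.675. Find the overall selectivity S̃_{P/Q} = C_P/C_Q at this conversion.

75.8

C_A = C_{A0}(1−X) = 1.661 mol/L.
Along a PFR/batch, dC_Q/dC_A = −r_Q/(r_P+r_Q) = −k₂/(k₂+k₁·C_A).
Integrating from C_{A0} to C_A: C_Q = (0.0985/2.43)·ln[(0.0985+2.43·5.11)/(0.0985+2.43·1.66)] = 0.04053·ln(12.52/4.134) = 0.04490 mol/L.
Then C_P = (C_{A0}−C_A) − C_Q = 3.449 − 0.04490 = 3.404 mol/L.
S̃_{P/Q} = C_P/C_Q = 3.404/0.04490 = 75.8.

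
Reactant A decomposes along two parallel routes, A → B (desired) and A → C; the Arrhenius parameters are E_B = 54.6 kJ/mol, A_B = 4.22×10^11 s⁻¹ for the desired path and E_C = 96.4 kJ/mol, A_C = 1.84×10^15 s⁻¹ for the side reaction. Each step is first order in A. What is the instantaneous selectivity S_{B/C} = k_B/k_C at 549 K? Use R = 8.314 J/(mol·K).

2.18

With equal orders, S_{B/C} = k_B/k_C = (A_B/A_C)·exp[(E_C−E_B)/(RT)].
(E_C−E_B)/(RT) = (96.4−54.6)×10³/(8.314×549) = 41800/4564 = 9.158.
k_B/k_C = (4.22×10^11/1.84×10^15)·exp(9.158) = 2.293×10^-4 × 9489 = 2.18.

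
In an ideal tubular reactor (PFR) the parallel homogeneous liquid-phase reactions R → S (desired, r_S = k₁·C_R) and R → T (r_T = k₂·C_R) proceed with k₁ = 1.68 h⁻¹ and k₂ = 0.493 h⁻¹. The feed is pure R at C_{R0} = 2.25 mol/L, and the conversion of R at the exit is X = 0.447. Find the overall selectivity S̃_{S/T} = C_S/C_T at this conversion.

3.41

C_R = C_{R0}(1−X) = 1.244 mol/L.
Both paths are first order in R, so the instantaneous fraction to S is constant: dC_S/d(−C_R) = k₁/(k₁+k₂) = 0.7731.
C_S = 0.7731·(C_{R0}−C_R) = 0.7731×1.006 = 0.778 mol/L.
C_T = (C_{R0}−C_R)−C_S = 0.2282 mol/L; S̃_{S/T} = 0.7776/0.2282 = 3.41.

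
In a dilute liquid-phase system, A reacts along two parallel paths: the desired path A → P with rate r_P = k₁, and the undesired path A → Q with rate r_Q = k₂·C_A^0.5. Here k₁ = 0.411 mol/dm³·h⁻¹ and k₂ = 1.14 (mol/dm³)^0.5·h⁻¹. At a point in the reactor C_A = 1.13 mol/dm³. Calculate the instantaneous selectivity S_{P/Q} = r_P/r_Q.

0.339

S_{P/Q} = r_P/r_Q = (k₁)/(k₂·C_A^0.5) = (k₁/k₂)·C_A^-0.5.
= (0.411) / (1.14×1.130^0.5) = 0.4110/1.212 = 0.339.
The undesired path is higher order in A, so low C_A (CSTR or dilute feed) favours P.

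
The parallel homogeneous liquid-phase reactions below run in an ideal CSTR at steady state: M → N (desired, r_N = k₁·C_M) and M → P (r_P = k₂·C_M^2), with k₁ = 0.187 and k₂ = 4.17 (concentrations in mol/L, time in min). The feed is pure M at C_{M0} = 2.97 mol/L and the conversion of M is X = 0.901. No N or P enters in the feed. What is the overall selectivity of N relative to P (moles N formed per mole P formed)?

Exit C_M = C_{M0}(1−X) = 2.97×0.0990 = 0.2940 mol/L.
Rates in a CSTR are evaluated at the outlet concentration: r_N = 0.187×0.2940 = 0.05498, r_P = 4.17×0.2940^2 = 0.3605.
Overall selectivity = C_N/C_P = r_Nτ/(r_Pτ) = r_N/r_P = 0.153.

0.153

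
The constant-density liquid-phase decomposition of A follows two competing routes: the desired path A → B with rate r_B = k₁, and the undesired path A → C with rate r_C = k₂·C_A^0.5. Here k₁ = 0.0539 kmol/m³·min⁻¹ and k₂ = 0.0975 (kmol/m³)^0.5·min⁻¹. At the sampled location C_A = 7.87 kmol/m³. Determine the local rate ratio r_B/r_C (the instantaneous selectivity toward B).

S_{B/C} = r_B/r_C = (k₁)/(k₂·C_A^0.5) = (k₁/k₂)·C_A^-0.5.
= (0.0539) / (0.0975×7.870^0.5) = 0.05390/0.2735 = 0.197.

0.197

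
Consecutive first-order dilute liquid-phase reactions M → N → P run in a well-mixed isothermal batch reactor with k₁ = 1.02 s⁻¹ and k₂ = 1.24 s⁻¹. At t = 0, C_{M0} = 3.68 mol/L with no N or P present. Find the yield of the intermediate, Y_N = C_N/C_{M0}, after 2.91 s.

Solving the coupled first-order balances gives C_N(t) = [k₁/(k₂−k₁)]·C_{M0}·(e^(−k₁t) − e^(−k₂t)).
e^(−k₁t) = e^(−1.02×2.91) = e^(−2.968) = 0.05140; e^(−k₂t) = e^(−3.608) = 0.02710.
C_N = 1.02×3.68/(1.24−1.02) × (0.05140−0.02710) = 17.06×0.02430 = 0.4146 mol/L.
Y_N = C_N/C_{M0} = 0.4146/3.68 = 0.113.

0.113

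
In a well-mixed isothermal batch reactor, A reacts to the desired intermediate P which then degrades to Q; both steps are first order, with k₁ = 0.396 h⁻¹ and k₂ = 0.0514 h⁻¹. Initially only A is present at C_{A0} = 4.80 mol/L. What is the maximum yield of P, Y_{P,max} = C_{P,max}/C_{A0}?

For a first-order series the maximum intermediate yield is C_{P,max}/C_{A0} = (k₁/k₂)^[k₂/(k₂−k₁)].
= (0.396/0.0514)^(0.0514/(0.0514−0.396)) = (7.704)^(-0.1492) = 0.7375.

0.737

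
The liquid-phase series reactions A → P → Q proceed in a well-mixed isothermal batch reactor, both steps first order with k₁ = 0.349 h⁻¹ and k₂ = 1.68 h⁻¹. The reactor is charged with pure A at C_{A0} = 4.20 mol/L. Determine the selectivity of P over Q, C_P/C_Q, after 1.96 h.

0.329

The intermediate concentration in a first-order A→B→C sequence is C_P = k₁C_{A0}(e^(−k₁t) − e^(−k₂t))/(k₂−k₁).
e^(−k₁t) = e^(−0.349×1.96) = e^(−0.6840) = 0.5046; e^(−k₂t) = e^(−3.293) = 0.03715.
C_P = 0.349×4.20/(1.68−0.349) × (0.5046−0.03715) = 1.101×0.4674 = 0.5148 mol/L.
C_A = C_{A0}e^(−k₁t) = 2.119 mol/L, so C_Q = C_{A0}−C_A−C_P = 1.566 mol/L; C_P/C_Q = 0.329.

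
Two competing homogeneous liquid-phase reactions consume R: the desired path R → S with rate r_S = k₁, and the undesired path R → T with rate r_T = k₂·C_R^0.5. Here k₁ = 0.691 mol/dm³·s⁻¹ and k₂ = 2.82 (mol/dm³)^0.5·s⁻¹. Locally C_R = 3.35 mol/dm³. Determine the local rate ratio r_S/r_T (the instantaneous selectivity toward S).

S_{S/T} = r_S/r_T = (k₁)/(k₂·C_R^0.5) = (k₁/k₂)·C_R^-0.5.
= (0.691) / (2.82×3.350^0.5) = 0.6910/5.161 = 0.134.
The undesired path is higher order in R, so low C_R (CSTR or dilute feed) favours S.

0.134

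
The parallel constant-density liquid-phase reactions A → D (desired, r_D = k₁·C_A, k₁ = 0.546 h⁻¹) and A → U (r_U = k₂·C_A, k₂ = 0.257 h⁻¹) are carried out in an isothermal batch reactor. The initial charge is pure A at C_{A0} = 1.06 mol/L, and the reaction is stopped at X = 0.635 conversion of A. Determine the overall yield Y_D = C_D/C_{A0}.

0.432

C_A = C_{A0}(1−X) = 0.3869 mol/L.
Both paths are first order in A, so the instantaneous fraction to D is constant: dC_D/d(−C_A) = k₁/(k₁+k₂) = 0.6800.
C_D = 0.6800·(C_{A0}−C_A) = 0.6800×0.6731 = 0.458 mol/L.
Y_D = C_D/C_{A0} = 0.4577/1.06 = 0.432.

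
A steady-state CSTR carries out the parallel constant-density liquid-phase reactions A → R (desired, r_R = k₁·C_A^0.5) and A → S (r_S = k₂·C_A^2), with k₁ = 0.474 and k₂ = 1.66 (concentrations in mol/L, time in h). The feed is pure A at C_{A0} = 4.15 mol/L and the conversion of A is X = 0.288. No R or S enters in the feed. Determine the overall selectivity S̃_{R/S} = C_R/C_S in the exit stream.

0.0562

Exit C_A = C_{A0}(1−X) = 4.15×0.712 = 2.955 mol/L.
In a CSTR the entire volume is at exit conditions, so r_R = 0.474×2.955^0.5 = 0.8148 and r_S = 1.66×2.955^2 = 14.49.
Overall selectivity = C_R/C_S = r_Rτ/(r_Sτ) = r_R/r_S = 0.0562.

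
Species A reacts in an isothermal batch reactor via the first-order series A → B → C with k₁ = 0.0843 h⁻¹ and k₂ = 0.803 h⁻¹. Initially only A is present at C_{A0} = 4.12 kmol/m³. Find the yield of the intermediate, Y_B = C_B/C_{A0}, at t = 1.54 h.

0.0690

The intermediate concentration in a first-order A→B→C sequence is C_B = k₁C_{A0}(e^(−k₁t) − e^(−k₂t))/(k₂−k₁).
e^(−k₁t) = e^(−0.0843×1.54) = e^(−0.1298) = 0.8783; e^(−k₂t) = e^(−1.237) = 0.2904.
C_B = 0.0843×4.12/(0.803−0.0843) × (0.8783−0.2904) = 0.4833×0.5879 = 0.2841 kmol/m³.
Y_B = C_B/C_{A0} = 0.2841/4.12 = 0.0690.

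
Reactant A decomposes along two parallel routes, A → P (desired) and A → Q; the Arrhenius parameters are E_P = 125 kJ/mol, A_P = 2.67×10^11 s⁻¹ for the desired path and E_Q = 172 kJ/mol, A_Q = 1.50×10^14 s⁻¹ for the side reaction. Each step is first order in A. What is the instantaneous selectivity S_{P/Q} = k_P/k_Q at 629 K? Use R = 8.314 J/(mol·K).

With equal orders, S_{P/Q} = k_P/k_Q = (A_P/A_Q)·exp[(E_Q−E_P)/(RT)].
(E_Q−E_P)/(RT) = (172−125)×10³/(8.314×629) = 47000/5230 = 8.987.
k_P/k_Q = (2.67×10^11/1.50×10^14)·exp(8.987) = 0.001780 × 8002 = 14.2.
Since E_P < E_Q, lowering the temperature improves selectivity toward P.

14.2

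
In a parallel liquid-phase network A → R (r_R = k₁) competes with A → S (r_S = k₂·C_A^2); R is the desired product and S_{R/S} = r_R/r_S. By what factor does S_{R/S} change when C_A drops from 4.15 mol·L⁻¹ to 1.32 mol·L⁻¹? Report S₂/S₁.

S_{R/S} = (k₁/k₂)·C_A^-2, so S₂/S₁ = (C_{A,2}/C_{A,1})^-2.
= (1.32/4.15)^(-2) = (0.3181)^(-2) = 9.88.
Selectivity toward R rises as C_A falls — low-concentration operation is favoured.

9.88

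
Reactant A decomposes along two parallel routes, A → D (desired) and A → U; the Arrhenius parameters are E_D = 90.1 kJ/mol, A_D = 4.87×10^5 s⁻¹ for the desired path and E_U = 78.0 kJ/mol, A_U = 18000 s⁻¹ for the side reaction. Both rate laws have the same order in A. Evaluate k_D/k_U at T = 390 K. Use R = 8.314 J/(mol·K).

0.648

Since both paths have the same order in A, the concentration cancels and S_{D/U} = k_D/k_U = (A_D/A_U)·exp[(E_U−E_D)/(RT)].
(E_U−E_D)/(RT) = (78.0−90.1)×10³/(8.314×390) = -12100/3242 = -3.732.
k_D/k_U = (4.87×10^5/18000)·exp(-3.732) = 27.06 × 0.02395 = 0.648.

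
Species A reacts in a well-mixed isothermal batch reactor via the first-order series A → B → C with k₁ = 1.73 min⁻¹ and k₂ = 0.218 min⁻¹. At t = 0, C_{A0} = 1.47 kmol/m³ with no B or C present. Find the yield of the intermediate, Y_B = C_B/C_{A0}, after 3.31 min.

For first-order series with pure A initially, C_B(t) = k₁C_{A0}/(k₂−k₁)·(e^(−k₁t) − e^(−k₂t)).
e^(−k₁t) = e^(−1.73×3.31) = e^(−5.726) = 0.003259; e^(−k₂t) = e^(−0.7216) = 0.4860.
C_B = 1.73×1.47/(0.218−1.73) × (0.003259−0.4860) = (-1.682)×(-0.4827) = 0.8119 kmol/m³.
Y_B = C_B/C_{A0} = 0.8119/1.47 = 0.552.

0.552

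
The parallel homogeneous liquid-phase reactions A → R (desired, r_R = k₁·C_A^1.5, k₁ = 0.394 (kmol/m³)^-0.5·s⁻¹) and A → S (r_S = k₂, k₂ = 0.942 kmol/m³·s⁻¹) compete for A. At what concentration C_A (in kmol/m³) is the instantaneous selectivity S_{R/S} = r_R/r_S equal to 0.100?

0.385 kmol/m³

S_{R/S} = (k₁/k₂)·C_A^1.5 ⇒ C_A = (S·k₂/k₁)^(1/1.5).
= (0.100×0.942/0.394)^(0.6667) = (0.2391)^(0.6667) = 0.385 kmol/m³.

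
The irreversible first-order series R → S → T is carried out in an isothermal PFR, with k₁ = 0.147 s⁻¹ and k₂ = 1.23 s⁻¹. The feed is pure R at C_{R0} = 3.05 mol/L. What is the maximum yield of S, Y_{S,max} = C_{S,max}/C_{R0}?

Evaluating C_S at τ_opt = ln(k₂/k₁)/(k₂−k₁) gives C_{S,max}/C_{R0} = (k₁/k₂)^[k₂/(k₂−k₁)].
= (0.147/1.23)^(1.23/(1.23−0.147)) = (0.1195)^(1.136) = 0.08957.

0.0896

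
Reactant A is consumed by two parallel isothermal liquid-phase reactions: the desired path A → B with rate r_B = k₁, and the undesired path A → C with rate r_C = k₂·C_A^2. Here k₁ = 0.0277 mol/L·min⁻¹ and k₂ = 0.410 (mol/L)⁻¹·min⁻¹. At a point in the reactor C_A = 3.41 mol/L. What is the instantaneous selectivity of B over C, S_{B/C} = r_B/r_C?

0.00581

S_{B/C} = r_B/r_C = (k₁)/(k₂·C_A^2) = (k₁/k₂)·C_A^-2.
= (0.0277) / (0.410×3.410^2) = 0.02770/4.768 = 0.00581.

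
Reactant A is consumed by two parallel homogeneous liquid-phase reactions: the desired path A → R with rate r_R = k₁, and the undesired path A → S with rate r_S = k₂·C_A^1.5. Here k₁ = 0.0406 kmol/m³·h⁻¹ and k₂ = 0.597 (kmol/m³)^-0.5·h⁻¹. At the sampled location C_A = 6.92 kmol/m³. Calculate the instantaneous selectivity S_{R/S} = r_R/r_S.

S_{R/S} = r_R/r_S = (k₁)/(k₂·C_A^1.5) = (k₁/k₂)·C_A^-1.5.
= (0.0406) / (0.597×6.920^1.5) = 0.04060/10.87 = 0.00374.
The undesired path is higher order in A, so low C_A (CSTR or dilute feed) favours R.

0.00374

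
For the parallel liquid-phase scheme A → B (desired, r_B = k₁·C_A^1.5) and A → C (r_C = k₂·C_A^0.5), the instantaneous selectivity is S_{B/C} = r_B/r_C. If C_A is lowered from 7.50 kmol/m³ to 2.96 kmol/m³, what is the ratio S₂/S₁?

S_{B/C} = (k₁/k₂)·C_A, so S₂/S₁ = (C_{A,2}/C_{A,1}).
= 2.96/7.50 = 0.395.
Selectivity toward B falls as C_A falls — high-concentration operation is favoured.

0.395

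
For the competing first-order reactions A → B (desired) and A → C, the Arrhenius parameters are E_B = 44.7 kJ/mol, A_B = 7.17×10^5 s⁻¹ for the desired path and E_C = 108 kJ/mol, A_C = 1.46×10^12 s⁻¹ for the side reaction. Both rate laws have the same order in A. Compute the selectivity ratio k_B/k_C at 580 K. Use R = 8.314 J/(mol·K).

With equal orders, S_{B/C} = k_B/k_C = (A_B/A_C)·exp[(E_C−E_B)/(RT)].
(E_C−E_B)/(RT) = (108−44.7)×10³/(8.314×580) = 63300/4822 = 13.13.
k_B/k_C = (7.17×10^5/1.46×10^12)·exp(13.13) = 4.911×10^-7 × 5.023×10^5 = 0.247.

0.247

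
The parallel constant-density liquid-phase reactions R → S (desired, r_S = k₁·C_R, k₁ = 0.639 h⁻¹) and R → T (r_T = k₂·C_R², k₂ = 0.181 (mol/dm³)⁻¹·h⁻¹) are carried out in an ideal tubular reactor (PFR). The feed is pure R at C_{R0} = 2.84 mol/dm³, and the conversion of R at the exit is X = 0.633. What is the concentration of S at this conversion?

1.17 mol/dm³

C_R = C_{R0}(1−X) = 1.042 mol/dm³.
Along a PFR/batch, dC_S/dC_R = −r_S/(r_S+r_T) = −k₁/(k₁+k₂·C_R).
Integrating from C_{R0} to C_R: C_S = (0.639/0.181)·ln[(0.639+0.181·2.84)/(0.639+0.181·1.04)] = 3.530·ln(1.153/0.8277) = 1.171 mol/dm³.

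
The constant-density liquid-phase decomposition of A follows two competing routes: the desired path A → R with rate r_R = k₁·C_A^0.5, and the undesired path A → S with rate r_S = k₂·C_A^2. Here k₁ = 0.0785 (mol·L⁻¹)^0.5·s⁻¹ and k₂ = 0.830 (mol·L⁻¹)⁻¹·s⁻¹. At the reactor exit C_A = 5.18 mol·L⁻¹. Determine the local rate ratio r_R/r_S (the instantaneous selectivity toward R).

S_{R/S} = r_R/r_S = (k₁·C_A^0.5)/(k₂·C_A^2) = (k₁/k₂)·C_A^-1.5.
= (0.0785×5.180^0.5) / (0.830×5.180^2) = 0.1787/22.27 = 0.00802.

0.00802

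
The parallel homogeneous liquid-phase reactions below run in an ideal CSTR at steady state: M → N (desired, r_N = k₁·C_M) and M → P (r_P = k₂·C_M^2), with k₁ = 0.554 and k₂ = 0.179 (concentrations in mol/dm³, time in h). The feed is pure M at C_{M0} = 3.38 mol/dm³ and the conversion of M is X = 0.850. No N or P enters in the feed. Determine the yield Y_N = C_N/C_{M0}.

0.730

Exit C_M = C_{M0}(1−X) = 3.38×0.150 = 0.5070 mol/dm³.
A CSTR operates uniformly at the exit composition, giving r_N = 0.2809 and r_P = 0.04601 (each k·C_M^n at C_M = 0.5070).
Fraction of consumed M going to N: r_N/(r_N+r_P) = 0.8592.
C_N = 0.8592·C_{M0}·X = 0.8592×3.38×0.850 = 2.47 mol/dm³; Y_N = C_N/C_{M0} = 0.730.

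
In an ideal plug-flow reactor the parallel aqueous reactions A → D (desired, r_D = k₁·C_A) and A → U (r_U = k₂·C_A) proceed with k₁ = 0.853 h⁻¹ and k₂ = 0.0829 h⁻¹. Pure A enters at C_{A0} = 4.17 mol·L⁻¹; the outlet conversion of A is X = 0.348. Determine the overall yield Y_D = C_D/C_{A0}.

0.317

C_A = C_{A0}(1−X) = 2.719 mol·L⁻¹.
Both paths are first order in A, so the instantaneous fraction to D is constant: dC_D/d(−C_A) = k₁/(k₁+k₂) = 0.9114.
C_D = 0.9114·(C_{A0}−C_A) = 0.9114×1.451 = 1.32 mol·L⁻¹.
Y_D = C_D/C_{A0} = 1.323/4.17 = 0.317.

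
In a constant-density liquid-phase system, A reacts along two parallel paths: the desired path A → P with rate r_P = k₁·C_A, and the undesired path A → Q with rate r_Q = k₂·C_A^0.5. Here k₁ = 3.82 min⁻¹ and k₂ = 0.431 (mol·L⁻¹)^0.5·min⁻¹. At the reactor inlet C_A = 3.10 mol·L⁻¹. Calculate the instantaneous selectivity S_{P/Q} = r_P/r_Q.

15.6

S_{P/Q} = r_P/r_Q = (k₁·C_A)/(k₂·C_A^0.5) = (k₁/k₂)·C_A^0.5.
= (3.82×3.100) / (0.431×3.100^0.5) = 11.84/0.7589 = 15.6.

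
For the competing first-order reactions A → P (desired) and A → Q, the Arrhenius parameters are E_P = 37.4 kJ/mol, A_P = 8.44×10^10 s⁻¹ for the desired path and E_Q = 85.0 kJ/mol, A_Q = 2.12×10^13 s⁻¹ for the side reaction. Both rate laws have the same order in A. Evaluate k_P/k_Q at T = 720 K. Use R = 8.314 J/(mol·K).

k_P/k_Q = (A_P/A_Q)·exp[−(E_P−E_Q)/(RT)] = (A_P/A_Q)·exp[(E_Q−E_P)/(RT)].
(E_Q−E_P)/(RT) = (85.0−37.4)×10³/(8.314×720) = 47600/5986 = 7.952.
k_P/k_Q = (8.44×10^10/2.12×10^13)·exp(7.952) = 0.003981 × 2841 = 11.3.
Since E_P < E_Q, lowering the temperature improves selectivity toward P.

11.3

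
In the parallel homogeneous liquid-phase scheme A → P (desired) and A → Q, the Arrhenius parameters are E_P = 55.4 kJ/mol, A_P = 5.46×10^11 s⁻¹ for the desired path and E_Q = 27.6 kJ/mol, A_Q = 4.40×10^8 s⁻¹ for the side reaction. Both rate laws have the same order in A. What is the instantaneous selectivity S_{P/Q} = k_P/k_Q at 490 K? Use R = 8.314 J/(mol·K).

1.35

k_P/k_Q = (A_P/A_Q)·exp[−(E_P−E_Q)/(RT)] = (A_P/A_Q)·exp[(E_Q−E_P)/(RT)].
(E_Q−E_P)/(RT) = (27.6−55.4)×10³/(8.314×490) = -27800/4074 = -6.824.
k_P/k_Q = (5.46×10^11/4.40×10^8)·exp(-6.824) = 1241 × 0.001087 = 1.35.
Since E_P > E_Q, raising the temperature improves selectivity toward P.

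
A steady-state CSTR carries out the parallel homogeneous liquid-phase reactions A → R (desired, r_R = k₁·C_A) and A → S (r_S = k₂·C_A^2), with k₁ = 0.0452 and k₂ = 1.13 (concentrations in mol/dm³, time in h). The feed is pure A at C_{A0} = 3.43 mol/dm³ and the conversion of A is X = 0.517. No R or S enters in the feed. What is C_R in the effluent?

0.0418 mol/dm³

Exit C_A = C_{A0}(1−X) = 3.43×0.483 = 1.657 mol/dm³.
A CSTR operates uniformly at the exit composition, giving r_R = 0.07488 and r_S = 3.101 (each k·C_A^n at C_A = 1.657).
Fraction of consumed A going to R: r_R/(r_R+r_S) = 0.02358.
C_R = 0.02358·C_{A0}·X = 0.02358×3.43×0.517 = 0.0418 mol/dm³.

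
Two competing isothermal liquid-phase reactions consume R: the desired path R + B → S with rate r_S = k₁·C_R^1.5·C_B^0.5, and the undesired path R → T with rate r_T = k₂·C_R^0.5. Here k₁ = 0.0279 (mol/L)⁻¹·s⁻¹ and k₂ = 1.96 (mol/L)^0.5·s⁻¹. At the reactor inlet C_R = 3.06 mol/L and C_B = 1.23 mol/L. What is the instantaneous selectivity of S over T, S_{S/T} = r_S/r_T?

S_{S/T} = r_S/r_T = (k₁·C_R^1.5·C_B^0.5)/(k₂·C_R^0.5) = (k₁/k₂)·C_R·C_B^0.5.
= (0.0279×3.060^1.5×1.230^0.5) / (1.96×3.060^0.5) = 0.1656/3.429 = 0.0483.
Since the desired path is higher order in R, keeping C_R high (PFR or concentrated feed) favours S.

0.0483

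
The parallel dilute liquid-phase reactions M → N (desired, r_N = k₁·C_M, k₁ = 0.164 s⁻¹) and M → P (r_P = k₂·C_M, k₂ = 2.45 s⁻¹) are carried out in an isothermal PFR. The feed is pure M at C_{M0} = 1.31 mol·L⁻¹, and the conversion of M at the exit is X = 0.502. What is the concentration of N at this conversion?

C_M = C_{M0}(1−X) = 0.6524 mol·L⁻¹.
Both paths are first order in M, so the instantaneous fraction to N is constant: dC_N/d(−C_M) = k₁/(k₁+k₂) = 0.06274.
C_N = 0.06274·(C_{M0}−C_M) = 0.06274×0.6576 = 0.0413 mol·L⁻¹.

0.0413 mol·L⁻¹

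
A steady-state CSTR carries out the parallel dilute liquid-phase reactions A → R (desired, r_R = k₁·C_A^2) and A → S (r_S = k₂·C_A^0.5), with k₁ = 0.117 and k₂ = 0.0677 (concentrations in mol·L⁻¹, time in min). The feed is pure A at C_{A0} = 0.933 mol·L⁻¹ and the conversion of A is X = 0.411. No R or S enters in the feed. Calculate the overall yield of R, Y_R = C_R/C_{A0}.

Exit C_A = C_{A0}(1−X) = 0.933×0.589 = 0.5495 mol·L⁻¹.
Rates in a CSTR are evaluated at the outlet concentration: r_R = 0.117×0.5495^2 = 0.03533, r_S = 0.0677×0.5495^0.5 = 0.05019.
Fraction of consumed A going to R: r_R/(r_R+r_S) = 0.4132.
C_R = 0.4132·C_{A0}·X = 0.4132×0.933×0.411 = 0.158 mol·L⁻¹; Y_R = C_R/C_{A0} = 0.170.

0.170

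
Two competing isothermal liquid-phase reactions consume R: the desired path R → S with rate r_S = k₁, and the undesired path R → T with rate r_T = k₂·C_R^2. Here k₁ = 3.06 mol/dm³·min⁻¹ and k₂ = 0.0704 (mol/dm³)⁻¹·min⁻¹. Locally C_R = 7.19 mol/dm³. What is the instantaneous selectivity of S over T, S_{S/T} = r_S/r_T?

0.841

S_{S/T} = r_S/r_T = (k₁)/(k₂·C_R^2) = (k₁/k₂)·C_R^-2.
= (3.06) / (0.0704×7.190^2) = 3.060/3.639 = 0.841.
The undesired path is higher order in R, so low C_R (CSTR or dilute feed) favours S.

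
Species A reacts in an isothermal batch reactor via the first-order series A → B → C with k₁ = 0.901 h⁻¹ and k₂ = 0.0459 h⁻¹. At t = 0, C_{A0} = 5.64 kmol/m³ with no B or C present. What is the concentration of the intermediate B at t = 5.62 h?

Solving the coupled first-order balances gives C_B(t) = [k₁/(k₂−k₁)]·C_{A0}·(e^(−k₁t) − e^(−k₂t)).
e^(−k₁t) = e^(−0.901×5.62) = e^(−5.064) = 0.006323; e^(−k₂t) = e^(−0.2580) = 0.7726.
C_B = 0.901×5.64/(0.0459−0.901) × (0.006323−0.7726) = (-5.943)×(-0.7663) = 4.554 kmol/m³.

4.55 kmol/m³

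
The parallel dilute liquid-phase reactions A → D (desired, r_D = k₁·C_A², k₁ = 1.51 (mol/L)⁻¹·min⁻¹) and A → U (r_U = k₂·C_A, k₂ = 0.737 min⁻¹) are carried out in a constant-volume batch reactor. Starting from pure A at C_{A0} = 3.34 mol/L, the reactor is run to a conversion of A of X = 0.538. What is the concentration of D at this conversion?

1.49 mol/L

C_A = C_{A0}(1−X) = 1.543 mol/L.
Along a PFR/batch, dC_U/dC_A = −r_U/(r_D+r_U) = −k₂/(k₂+k₁·C_A).
Integrating from C_{A0} to C_A: C_U = (0.737/1.51)·ln[(0.737+1.51·3.34)/(0.737+1.51·1.54)] = 0.4881·ln(5.780/3.067) = 0.3093 mol/L.
Then C_D = (C_{A0}−C_A) − C_U = 1.797 − 0.3093 = 1.488 mol/L.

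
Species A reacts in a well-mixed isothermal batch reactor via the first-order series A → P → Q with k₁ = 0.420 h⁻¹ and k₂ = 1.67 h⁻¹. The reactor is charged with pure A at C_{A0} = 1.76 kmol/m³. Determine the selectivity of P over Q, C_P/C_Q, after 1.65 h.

0.415

The intermediate concentration in a first-order A→B→C sequence is C_P = k₁C_{A0}(e^(−k₁t) − e^(−k₂t))/(k₂−k₁).
e^(−k₁t) = e^(−0.420×1.65) = e^(−0.6930) = 0.5001; e^(−k₂t) = e^(−2.755) = 0.06358.
C_P = 0.420×1.76/(1.67−0.420) × (0.5001−0.06358) = 0.5914×0.4365 = 0.2581 kmol/m³.
C_A = C_{A0}e^(−k₁t) = 0.8801 kmol/m³, so C_Q = C_{A0}−C_A−C_P = 0.6217 kmol/m³; C_P/C_Q = 0.415.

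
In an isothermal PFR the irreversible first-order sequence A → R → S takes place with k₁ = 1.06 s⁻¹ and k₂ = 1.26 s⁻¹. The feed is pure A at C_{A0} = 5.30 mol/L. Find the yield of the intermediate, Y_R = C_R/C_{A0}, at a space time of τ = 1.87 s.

0.228

For first-order series with pure A initially, C_R(τ) = k₁C_{A0}/(k₂−k₁)·(e^(−k₁τ) − e^(−k₂τ)).
e^(−k₁τ) = e^(−1.06×1.87) = e^(−1.982) = 0.1378; e^(−k₂τ) = e^(−2.356) = 0.09478.
C_R = 1.06×5.30/(1.26−1.06) × (0.1378−0.09478) = 28.09×0.04299 = 1.207 mol/L.
Y_R = C_R/C_{A0} = 1.207/5.30 = 0.228.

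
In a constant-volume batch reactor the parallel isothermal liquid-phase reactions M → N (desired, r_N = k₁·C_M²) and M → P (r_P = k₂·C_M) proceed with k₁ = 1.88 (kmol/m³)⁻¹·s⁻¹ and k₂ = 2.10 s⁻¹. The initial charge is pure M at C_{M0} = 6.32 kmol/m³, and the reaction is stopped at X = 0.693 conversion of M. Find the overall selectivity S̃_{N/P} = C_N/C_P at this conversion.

3.41

C_M = C_{M0}(1−X) = 1.940 kmol/m³.
Along a PFR/batch, dC_P/dC_M = −r_P/(r_N+r_P) = −k₂/(k₂+k₁·C_M).
Integrating from C_{M0} to C_M: C_P = (2.10/1.88)·ln[(2.10+1.88·6.32)/(2.10+1.88·1.94)] = 1.117·ln(13.98/5.748) = 0.9930 kmol/m³.
Then C_N = (C_{M0}−C_M) − C_P = 4.380 − 0.9930 = 3.387 kmol/m³.
S̃_{N/P} = C_N/C_P = 3.387/0.9930 = 3.41.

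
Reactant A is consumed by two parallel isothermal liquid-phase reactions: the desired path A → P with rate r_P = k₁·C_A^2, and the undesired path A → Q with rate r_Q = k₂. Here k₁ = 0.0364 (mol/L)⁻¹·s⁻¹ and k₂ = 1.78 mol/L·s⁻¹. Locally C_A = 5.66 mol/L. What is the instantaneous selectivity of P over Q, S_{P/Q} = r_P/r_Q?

S_{P/Q} = r_P/r_Q = (k₁·C_A^2)/(k₂) = (k₁/k₂)·C_A^2.
= (0.0364×5.660^2) / (1.78) = 1.166/1.780 = 0.655.
Since the desired path is higher order in A, keeping C_A high (PFR or concentrated feed) favours P.

0.655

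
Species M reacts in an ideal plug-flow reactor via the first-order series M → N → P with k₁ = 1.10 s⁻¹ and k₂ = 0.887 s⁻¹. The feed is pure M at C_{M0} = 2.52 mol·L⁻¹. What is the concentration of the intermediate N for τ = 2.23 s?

0.681 mol·L⁻¹

For first-order series with pure M initially, C_N(τ) = k₁C_{M0}/(k₂−k₁)·(e^(−k₁τ) − e^(−k₂τ)).
e^(−k₁τ) = e^(−1.10×2.23) = e^(−2.453) = 0.08604; e^(−k₂τ) = e^(−1.978) = 0.1383.
C_N = 1.10×2.52/(0.887−1.10) × (0.08604−0.1383) = (-13.01)×(-0.05231) = 0.6808 mol·L⁻¹.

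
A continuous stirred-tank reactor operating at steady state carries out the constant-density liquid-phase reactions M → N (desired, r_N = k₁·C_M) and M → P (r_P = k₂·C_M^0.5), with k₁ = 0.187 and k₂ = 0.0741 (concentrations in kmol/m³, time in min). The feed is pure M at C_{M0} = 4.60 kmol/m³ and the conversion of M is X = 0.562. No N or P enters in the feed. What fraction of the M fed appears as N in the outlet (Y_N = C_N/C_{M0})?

0.439

Exit C_M = C_{M0}(1−X) = 4.60×0.438 = 2.015 kmol/m³.
Rates in a CSTR are evaluated at the outlet concentration: r_N = 0.187×2.015 = 0.3768, r_P = 0.0741×2.015^0.5 = 0.1052.
Fraction of consumed M going to N: r_N/(r_N+r_P) = 0.7818.
C_N = 0.7818·C_{M0}·X = 0.7818×4.60×0.562 = 2.02 kmol/m³; Y_N = C_N/C_{M0} = 0.439.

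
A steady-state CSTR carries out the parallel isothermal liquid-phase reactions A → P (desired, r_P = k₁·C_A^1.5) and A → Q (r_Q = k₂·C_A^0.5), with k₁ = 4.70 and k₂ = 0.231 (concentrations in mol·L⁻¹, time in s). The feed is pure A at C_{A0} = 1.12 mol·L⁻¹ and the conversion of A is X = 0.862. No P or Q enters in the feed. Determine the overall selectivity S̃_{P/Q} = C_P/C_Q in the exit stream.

3.14

Exit C_A = C_{A0}(1−X) = 1.12×0.138 = 0.1546 mol·L⁻¹.
A CSTR operates uniformly at the exit composition, giving r_P = 0.2856 and r_Q = 0.09082 (each k·C_A^n at C_A = 0.1546).
Overall selectivity = C_P/C_Q = r_Pτ/(r_Qτ) = r_P/r_Q = 3.14.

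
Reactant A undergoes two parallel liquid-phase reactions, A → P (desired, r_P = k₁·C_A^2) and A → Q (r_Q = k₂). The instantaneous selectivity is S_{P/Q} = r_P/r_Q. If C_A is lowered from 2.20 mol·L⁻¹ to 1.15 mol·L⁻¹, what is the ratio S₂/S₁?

0.273

S_{P/Q} = (k₁/k₂)·C_A^2, so S₂/S₁ = (C_{A,2}/C_{A,1})^2.
= (1.15/2.20)^2 = (0.5227)^2 = 0.273.
Selectivity toward P falls as C_A falls — high-concentration operation is favoured.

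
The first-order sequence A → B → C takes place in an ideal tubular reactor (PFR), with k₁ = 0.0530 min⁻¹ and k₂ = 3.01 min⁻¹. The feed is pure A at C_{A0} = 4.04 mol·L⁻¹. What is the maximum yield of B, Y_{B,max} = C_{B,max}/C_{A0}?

0.0164

Evaluating C_B at τ_opt = ln(k₂/k₁)/(k₂−k₁) gives C_{B,max}/C_{A0} = (k₁/k₂)^[k₂/(k₂−k₁)].
= (0.0530/3.01)^(3.01/(3.01−0.0530)) = (0.01761)^(1.018) = 0.01638.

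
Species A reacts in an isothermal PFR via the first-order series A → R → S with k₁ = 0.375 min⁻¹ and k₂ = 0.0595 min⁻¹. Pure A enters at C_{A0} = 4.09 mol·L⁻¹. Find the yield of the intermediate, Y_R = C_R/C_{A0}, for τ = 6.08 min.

For first-order series with pure A initially, C_R(τ) = k₁C_{A0}/(k₂−k₁)·(e^(−k₁τ) − e^(−k₂τ)).
e^(−k₁τ) = e^(−0.375×6.08) = e^(−2.280) = 0.1023; e^(−k₂τ) = e^(−0.3618) = 0.6964.
C_R = 0.375×4.09/(0.0595−0.375) × (0.1023−0.6964) = (-4.861)×(-0.5942) = 2.888 mol·L⁻¹.
Y_R = C_R/C_{A0} = 2.888/4.09 = 0.706.

0.706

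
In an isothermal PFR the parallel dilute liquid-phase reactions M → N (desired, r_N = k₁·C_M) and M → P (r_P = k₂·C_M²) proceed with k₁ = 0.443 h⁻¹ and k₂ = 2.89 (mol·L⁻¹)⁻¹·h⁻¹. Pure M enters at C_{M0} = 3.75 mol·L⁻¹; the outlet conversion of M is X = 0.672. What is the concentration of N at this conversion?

0.159 mol·L⁻¹

C_M = C_{M0}(1−X) = 1.230 mol·L⁻¹.
Along a PFR/batch, dC_N/dC_M = −r_N/(r_N+r_P) = −k₁/(k₁+k₂·C_M).
Integrating from C_{M0} to C_M: C_N = (0.443/2.89)·ln[(0.443+2.89·3.75)/(0.443+2.89·1.23)] = 0.1533·ln(11.28/3.998) = 0.1590 mol·L⁻¹.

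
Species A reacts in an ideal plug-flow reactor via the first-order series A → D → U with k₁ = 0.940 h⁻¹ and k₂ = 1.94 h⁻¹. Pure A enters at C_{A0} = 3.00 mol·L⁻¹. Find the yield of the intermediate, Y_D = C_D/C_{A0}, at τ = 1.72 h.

Solving the coupled first-order balances gives C_D(τ) = [k₁/(k₂−k₁)]·C_{A0}·(e^(−k₁τ) − e^(−k₂τ)).
e^(−k₁τ) = e^(−0.940×1.72) = e^(−1.617) = 0.1985; e^(−k₂τ) = e^(−3.337) = 0.03555.
C_D = 0.940×3.00/(1.94−0.940) × (0.1985−0.03555) = 2.820×0.1630 = 0.4596 mol·L⁻¹.
Y_D = C_D/C_{A0} = 0.4596/3.00 = 0.153.

0.153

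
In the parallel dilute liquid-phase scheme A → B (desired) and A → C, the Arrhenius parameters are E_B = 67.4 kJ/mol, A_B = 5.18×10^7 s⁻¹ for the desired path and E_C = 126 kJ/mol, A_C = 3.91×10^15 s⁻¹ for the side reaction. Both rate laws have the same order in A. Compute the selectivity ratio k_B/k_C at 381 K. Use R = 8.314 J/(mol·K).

1.43

Since both paths have the same order in A, the concentration cancels and S_{B/C} = k_B/k_C = (A_B/A_C)·exp[(E_C−E_B)/(RT)].
(E_C−E_B)/(RT) = (126−67.4)×10³/(8.314×381) = 58600/3168 = 18.50.
k_B/k_C = (5.18×10^7/3.91×10^15)·exp(18.50) = 1.325×10^-8 × 1.082×10^8 = 1.43.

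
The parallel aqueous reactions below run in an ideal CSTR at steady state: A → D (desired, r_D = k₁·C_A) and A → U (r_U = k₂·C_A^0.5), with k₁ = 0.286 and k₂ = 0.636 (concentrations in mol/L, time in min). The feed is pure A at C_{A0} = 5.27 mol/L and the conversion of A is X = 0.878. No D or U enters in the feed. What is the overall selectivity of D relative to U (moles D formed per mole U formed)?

Exit C_A = C_{A0}(1−X) = 5.27×0.122 = 0.6429 mol/L.
Rates in a CSTR are evaluated at the outlet concentration: r_D = 0.286×0.6429 = 0.1839, r_U = 0.636×0.6429^0.5 = 0.5100.
Overall selectivity = C_D/C_U = r_Dτ/(r_Uτ) = r_D/r_U = 0.361.

0.361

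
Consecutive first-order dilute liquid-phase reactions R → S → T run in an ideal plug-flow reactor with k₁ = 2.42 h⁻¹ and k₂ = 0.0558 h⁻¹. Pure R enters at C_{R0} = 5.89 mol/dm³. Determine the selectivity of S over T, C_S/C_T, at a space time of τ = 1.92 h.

11.3

The intermediate concentration in a first-order A→B→C sequence is C_S = k₁C_{R0}(e^(−k₁τ) − e^(−k₂τ))/(k₂−k₁).
e^(−k₁τ) = e^(−2.42×1.92) = e^(−4.646) = 0.009596; e^(−k₂τ) = e^(−0.1071) = 0.8984.
C_S = 2.42×5.89/(0.0558−2.42) × (0.009596−0.8984) = (-6.029)×(-0.8888) = 5.359 mol/dm³.
C_R = C_{R0}e^(−k₁τ) = 0.05652 mol/dm³, so C_T = C_{R0}−C_R−C_S = 0.4748 mol/dm³; C_S/C_T = 11.3.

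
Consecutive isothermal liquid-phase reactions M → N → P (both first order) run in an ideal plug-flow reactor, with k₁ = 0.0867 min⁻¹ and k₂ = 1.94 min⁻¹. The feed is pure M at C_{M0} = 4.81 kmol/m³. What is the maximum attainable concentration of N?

For a first-order series the maximum intermediate yield is C_{N,max}/C_{M0} = (k₁/k₂)^[k₂/(k₂−k₁)].
= (0.0867/1.94)^(1.94/(1.94−0.0867)) = (0.04469)^(1.047) = 0.03864.
C_{N,max} = 0.03864×4.81 = 0.186 kmol/m³.

0.186 kmol/m³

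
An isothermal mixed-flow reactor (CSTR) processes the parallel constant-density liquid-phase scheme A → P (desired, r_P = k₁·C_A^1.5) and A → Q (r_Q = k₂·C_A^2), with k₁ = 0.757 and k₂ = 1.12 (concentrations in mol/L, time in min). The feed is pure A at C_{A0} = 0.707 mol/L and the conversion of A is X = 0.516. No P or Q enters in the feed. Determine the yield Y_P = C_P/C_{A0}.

0.277

Exit C_A = C_{A0}(1−X) = 0.707×0.484 = 0.3422 mol/L.
A CSTR operates uniformly at the exit composition, giving r_P = 0.1515 and r_Q = 0.1311 (each k·C_A^n at C_A = 0.3422).
Fraction of consumed A going to P: r_P/(r_P+r_Q) = 0.5361.
C_P = 0.5361·C_{A0}·X = 0.5361×0.707×0.516 = 0.196 mol/L; Y_P = C_P/C_{A0} = 0.277.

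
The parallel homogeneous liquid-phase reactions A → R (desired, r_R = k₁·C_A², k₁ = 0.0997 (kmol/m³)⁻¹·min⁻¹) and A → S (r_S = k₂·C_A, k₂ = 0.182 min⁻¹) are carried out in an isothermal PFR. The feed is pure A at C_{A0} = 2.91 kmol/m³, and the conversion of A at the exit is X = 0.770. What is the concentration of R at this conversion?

1.07 kmol/m³

C_A = C_{A0}(1−X) = 0.6693 kmol/m³.
Along a PFR/batch, dC_S/dC_A = −r_S/(r_R+r_S) = −k₂/(k₂+k₁·C_A).
Integrating from C_{A0} to C_A: C_S = (0.182/0.0997)·ln[(0.182+0.0997·2.91)/(0.182+0.0997·0.669)] = 1.825·ln(0.4721/0.2487) = 1.170 kmol/m³.
Then C_R = (C_{A0}−C_A) − C_S = 2.241 − 1.170 = 1.071 kmol/m³.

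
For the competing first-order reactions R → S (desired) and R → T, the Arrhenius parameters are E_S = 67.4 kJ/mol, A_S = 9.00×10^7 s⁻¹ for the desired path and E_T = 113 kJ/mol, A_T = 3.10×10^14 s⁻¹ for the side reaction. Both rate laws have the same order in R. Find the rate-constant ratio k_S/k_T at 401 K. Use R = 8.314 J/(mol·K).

Since both paths have the same order in R, the concentration cancels and S_{S/T} = k_S/k_T = (A_S/A_T)·exp[(E_T−E_S)/(RT)].
(E_T−E_S)/(RT) = (113−67.4)×10³/(8.314×401) = 45600/3334 = 13.68.
k_S/k_T = (9.00×10^7/3.10×10^14)·exp(13.68) = 2.903×10^-7 × 8.712×10^5 = 0.253.

0.253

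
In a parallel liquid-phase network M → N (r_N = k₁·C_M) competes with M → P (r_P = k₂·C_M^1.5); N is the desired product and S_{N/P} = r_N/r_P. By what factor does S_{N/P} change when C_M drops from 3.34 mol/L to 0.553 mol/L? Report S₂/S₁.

S_{N/P} = (k₁/k₂)·C_M^-0.5, so S₂/S₁ = (C_{M,2}/C_{M,1})^-0.5.
= (0.553/3.34)^(-0.5) = (0.1656)^(-0.5) = 2.46.

2.46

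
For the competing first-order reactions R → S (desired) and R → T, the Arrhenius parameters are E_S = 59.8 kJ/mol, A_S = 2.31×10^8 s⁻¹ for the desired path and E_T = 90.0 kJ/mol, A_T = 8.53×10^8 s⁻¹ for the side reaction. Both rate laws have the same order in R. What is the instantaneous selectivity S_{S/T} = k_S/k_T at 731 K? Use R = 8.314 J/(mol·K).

k_S/k_T = (A_S/A_T)·exp[−(E_S−E_T)/(RT)] = (A_S/A_T)·exp[(E_T−E_S)/(RT)].
(E_T−E_S)/(RT) = (90.0−59.8)×10³/(8.314×731) = 30200/6078 = 4.969.
k_S/k_T = (2.31×10^8/8.53×10^8)·exp(4.969) = 0.2708 × 143.9 = 39.0.

39.0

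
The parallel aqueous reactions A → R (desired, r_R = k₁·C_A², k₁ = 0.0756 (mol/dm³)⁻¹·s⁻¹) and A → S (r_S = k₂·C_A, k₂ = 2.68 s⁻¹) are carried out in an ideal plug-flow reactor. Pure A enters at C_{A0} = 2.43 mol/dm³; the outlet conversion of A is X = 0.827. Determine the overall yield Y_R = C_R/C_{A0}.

C_A = C_{A0}(1−X) = 0.4204 mol/dm³.
Along a PFR/batch, dC_S/dC_A = −r_S/(r_R+r_S) = −k₂/(k₂+k₁·C_A).
Integrating from C_{A0} to C_A: C_S = (2.68/0.0756)·ln[(2.68+0.0756·2.43)/(2.68+0.0756·0.420)] = 35.45·ln(2.864/2.712) = 1.932 mol/dm³.
Then C_R = (C_{A0}−C_A) − C_S = 2.010 − 1.932 = 0.07719 mol/dm³.
Y_R = C_R/C_{A0} = 0.07719/2.43 = 0.0318.

0.0318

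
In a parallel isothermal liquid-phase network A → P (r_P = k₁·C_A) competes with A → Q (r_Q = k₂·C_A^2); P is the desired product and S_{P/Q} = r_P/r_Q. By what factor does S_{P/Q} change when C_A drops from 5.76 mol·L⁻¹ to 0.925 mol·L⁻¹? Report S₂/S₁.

S_{P/Q} = (k₁/k₂)·C_A⁻¹, so S₂/S₁ = (C_{A,2}/C_{A,1})⁻¹.
= 5.76/0.925 = 6.23.

6.23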